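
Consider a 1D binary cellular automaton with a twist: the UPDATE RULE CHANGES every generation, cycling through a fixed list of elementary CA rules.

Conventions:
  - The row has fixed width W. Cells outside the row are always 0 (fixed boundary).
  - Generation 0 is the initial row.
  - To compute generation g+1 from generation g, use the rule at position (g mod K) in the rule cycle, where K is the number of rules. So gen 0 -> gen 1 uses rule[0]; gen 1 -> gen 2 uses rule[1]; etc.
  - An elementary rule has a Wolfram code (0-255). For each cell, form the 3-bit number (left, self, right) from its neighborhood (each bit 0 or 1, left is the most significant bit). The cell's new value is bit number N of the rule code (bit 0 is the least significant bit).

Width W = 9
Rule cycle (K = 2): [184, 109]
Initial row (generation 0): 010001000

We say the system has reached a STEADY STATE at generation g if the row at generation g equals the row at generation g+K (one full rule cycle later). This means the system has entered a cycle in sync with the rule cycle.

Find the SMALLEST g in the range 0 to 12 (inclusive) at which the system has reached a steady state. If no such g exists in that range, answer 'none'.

Answer: none

Derivation:
Gen 0: 010001000
Gen 1 (rule 184): 001000100
Gen 2 (rule 109): 101010101
Gen 3 (rule 184): 010101010
Gen 4 (rule 109): 011111110
Gen 5 (rule 184): 011111101
Gen 6 (rule 109): 010000111
Gen 7 (rule 184): 001000110
Gen 8 (rule 109): 101010110
Gen 9 (rule 184): 010101101
Gen 10 (rule 109): 011111111
Gen 11 (rule 184): 011111110
Gen 12 (rule 109): 010000010
Gen 13 (rule 184): 001000001
Gen 14 (rule 109): 101011101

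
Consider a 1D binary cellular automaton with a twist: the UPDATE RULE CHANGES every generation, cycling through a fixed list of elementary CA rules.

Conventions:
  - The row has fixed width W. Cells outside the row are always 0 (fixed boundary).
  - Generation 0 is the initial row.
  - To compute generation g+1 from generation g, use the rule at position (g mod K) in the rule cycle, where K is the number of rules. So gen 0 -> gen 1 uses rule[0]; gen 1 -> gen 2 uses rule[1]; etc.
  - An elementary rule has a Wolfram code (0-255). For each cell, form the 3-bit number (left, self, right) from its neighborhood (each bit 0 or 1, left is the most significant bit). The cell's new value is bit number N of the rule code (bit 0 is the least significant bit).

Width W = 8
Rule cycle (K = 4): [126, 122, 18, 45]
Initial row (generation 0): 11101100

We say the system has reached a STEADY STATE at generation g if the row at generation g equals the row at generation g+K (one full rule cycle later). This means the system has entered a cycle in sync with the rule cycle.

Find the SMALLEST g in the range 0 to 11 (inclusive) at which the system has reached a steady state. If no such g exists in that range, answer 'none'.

Answer: none

Derivation:
Gen 0: 11101100
Gen 1 (rule 126): 10111110
Gen 2 (rule 122): 01100011
Gen 3 (rule 18): 10010100
Gen 4 (rule 45): 10011101
Gen 5 (rule 126): 11110111
Gen 6 (rule 122): 10011101
Gen 7 (rule 18): 01100000
Gen 8 (rule 45): 01001111
Gen 9 (rule 126): 11111001
Gen 10 (rule 122): 10001110
Gen 11 (rule 18): 01010001
Gen 12 (rule 45): 01110101
Gen 13 (rule 126): 11011111
Gen 14 (rule 122): 11110001
Gen 15 (rule 18): 00001010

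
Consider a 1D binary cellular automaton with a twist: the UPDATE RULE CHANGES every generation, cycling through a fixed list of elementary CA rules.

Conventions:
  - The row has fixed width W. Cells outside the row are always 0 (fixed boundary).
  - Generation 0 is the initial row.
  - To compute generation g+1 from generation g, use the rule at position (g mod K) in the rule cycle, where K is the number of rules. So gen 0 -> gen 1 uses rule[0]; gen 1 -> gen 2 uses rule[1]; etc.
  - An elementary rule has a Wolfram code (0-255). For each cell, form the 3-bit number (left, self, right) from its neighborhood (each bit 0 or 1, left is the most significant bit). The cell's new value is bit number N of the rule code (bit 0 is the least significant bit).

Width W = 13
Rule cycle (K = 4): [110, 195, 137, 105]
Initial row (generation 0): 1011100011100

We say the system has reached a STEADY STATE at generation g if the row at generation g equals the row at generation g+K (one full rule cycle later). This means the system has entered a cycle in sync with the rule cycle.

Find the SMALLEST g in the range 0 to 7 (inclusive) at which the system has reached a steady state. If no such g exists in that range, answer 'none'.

Gen 0: 1011100011100
Gen 1 (rule 110): 1110100110100
Gen 2 (rule 195): 0110001010001
Gen 3 (rule 137): 0100100000100
Gen 4 (rule 105): 0000001110001
Gen 5 (rule 110): 0000011010011
Gen 6 (rule 195): 1111101000101
Gen 7 (rule 137): 1111000010000
Gen 8 (rule 105): 1001011000111
Gen 9 (rule 110): 1011111001101
Gen 10 (rule 195): 0001111010100
Gen 11 (rule 137): 1101110000001

Answer: none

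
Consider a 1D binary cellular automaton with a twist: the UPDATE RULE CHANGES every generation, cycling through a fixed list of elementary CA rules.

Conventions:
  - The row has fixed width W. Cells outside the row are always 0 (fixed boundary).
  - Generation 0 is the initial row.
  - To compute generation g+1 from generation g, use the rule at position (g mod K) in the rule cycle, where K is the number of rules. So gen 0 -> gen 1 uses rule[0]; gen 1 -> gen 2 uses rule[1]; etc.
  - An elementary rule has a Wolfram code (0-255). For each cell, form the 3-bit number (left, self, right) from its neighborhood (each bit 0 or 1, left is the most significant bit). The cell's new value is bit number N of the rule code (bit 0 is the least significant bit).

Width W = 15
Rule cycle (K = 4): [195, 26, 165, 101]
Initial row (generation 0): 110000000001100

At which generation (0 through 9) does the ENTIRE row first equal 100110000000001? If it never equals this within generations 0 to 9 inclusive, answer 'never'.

Gen 0: 110000000001100
Gen 1 (rule 195): 010111111110101
Gen 2 (rule 26): 100100000000000
Gen 3 (rule 165): 100101111111111
Gen 4 (rule 101): 100110000000001
Gen 5 (rule 195): 001010111111110
Gen 6 (rule 26): 010000100000001
Gen 7 (rule 165): 010110101111101
Gen 8 (rule 101): 011011110000111
Gen 9 (rule 195): 101001110111011

Answer: 4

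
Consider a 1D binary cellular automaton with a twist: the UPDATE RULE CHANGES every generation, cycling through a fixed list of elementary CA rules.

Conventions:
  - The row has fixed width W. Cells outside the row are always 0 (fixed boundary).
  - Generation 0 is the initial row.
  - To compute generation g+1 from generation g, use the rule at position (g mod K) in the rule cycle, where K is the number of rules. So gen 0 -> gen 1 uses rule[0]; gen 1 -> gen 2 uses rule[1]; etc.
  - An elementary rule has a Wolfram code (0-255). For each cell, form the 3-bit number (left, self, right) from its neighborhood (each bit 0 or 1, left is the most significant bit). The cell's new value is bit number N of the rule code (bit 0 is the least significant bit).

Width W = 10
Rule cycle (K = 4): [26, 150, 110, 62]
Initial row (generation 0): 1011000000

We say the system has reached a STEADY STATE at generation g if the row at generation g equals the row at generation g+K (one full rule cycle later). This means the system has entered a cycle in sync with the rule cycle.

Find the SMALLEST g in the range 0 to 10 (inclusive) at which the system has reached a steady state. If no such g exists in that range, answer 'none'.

Answer: 9

Derivation:
Gen 0: 1011000000
Gen 1 (rule 26): 0010100000
Gen 2 (rule 150): 0110110000
Gen 3 (rule 110): 1111110000
Gen 4 (rule 62): 1000001000
Gen 5 (rule 26): 0100010100
Gen 6 (rule 150): 1110110110
Gen 7 (rule 110): 1011111110
Gen 8 (rule 62): 1110000001
Gen 9 (rule 26): 1001000010
Gen 10 (rule 150): 1111100111
Gen 11 (rule 110): 1000101101
Gen 12 (rule 62): 1101111011
Gen 13 (rule 26): 1001000010
Gen 14 (rule 150): 1111100111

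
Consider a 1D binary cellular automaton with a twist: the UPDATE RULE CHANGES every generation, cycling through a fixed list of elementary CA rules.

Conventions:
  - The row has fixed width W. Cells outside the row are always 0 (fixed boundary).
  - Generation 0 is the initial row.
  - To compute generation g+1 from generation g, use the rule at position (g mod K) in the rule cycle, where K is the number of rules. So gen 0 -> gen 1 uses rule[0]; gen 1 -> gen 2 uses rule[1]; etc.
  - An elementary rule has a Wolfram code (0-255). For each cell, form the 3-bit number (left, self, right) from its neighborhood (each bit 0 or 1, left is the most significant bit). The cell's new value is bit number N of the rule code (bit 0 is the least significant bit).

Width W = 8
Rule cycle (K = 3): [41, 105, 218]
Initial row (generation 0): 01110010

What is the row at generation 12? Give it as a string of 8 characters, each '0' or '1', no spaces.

Answer: 00111011

Derivation:
Gen 0: 01110010
Gen 1 (rule 41): 01000000
Gen 2 (rule 105): 00011111
Gen 3 (rule 218): 00111111
Gen 4 (rule 41): 10100000
Gen 5 (rule 105): 01001111
Gen 6 (rule 218): 10111111
Gen 7 (rule 41): 01100000
Gen 8 (rule 105): 01101111
Gen 9 (rule 218): 11101111
Gen 10 (rule 41): 10011000
Gen 11 (rule 105): 00011011
Gen 12 (rule 218): 00111011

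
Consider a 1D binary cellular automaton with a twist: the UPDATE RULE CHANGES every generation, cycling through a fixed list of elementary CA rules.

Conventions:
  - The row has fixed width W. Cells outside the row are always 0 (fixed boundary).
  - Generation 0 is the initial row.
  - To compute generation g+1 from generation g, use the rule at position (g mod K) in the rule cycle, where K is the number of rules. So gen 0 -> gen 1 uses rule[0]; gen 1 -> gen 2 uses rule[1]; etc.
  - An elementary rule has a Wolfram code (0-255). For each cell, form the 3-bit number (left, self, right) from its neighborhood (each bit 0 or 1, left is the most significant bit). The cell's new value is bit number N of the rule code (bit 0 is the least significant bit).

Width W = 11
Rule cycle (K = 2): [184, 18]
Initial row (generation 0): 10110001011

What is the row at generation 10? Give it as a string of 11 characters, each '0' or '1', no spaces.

Gen 0: 10110001011
Gen 1 (rule 184): 01101000110
Gen 2 (rule 18): 10000101001
Gen 3 (rule 184): 01000010100
Gen 4 (rule 18): 10100100010
Gen 5 (rule 184): 01010010001
Gen 6 (rule 18): 10001101010
Gen 7 (rule 184): 01001010101
Gen 8 (rule 18): 10110000000
Gen 9 (rule 184): 01101000000
Gen 10 (rule 18): 10000100000

Answer: 10000100000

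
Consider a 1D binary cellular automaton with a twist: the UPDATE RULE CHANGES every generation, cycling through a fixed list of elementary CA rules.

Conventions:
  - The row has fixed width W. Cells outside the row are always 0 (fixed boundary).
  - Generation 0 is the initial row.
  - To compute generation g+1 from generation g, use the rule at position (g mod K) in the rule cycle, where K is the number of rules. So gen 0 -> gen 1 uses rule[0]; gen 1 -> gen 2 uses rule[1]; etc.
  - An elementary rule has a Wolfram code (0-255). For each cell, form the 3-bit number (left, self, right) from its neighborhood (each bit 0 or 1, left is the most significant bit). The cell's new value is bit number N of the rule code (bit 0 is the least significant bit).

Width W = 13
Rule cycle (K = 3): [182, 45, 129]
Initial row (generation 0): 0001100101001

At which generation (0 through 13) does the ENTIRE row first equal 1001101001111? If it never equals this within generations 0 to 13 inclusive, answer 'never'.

Gen 0: 0001100101001
Gen 1 (rule 182): 0010011111111
Gen 2 (rule 45): 1010010000000
Gen 3 (rule 129): 0000000111111
Gen 4 (rule 182): 0000001011110
Gen 5 (rule 45): 1111101110000
Gen 6 (rule 129): 0111000100111
Gen 7 (rule 182): 1010101111010
Gen 8 (rule 45): 1111111000110
Gen 9 (rule 129): 0111110010000
Gen 10 (rule 182): 1011101111000
Gen 11 (rule 45): 1110011000011
Gen 12 (rule 129): 0100000011000
Gen 13 (rule 182): 1110000100100

Answer: never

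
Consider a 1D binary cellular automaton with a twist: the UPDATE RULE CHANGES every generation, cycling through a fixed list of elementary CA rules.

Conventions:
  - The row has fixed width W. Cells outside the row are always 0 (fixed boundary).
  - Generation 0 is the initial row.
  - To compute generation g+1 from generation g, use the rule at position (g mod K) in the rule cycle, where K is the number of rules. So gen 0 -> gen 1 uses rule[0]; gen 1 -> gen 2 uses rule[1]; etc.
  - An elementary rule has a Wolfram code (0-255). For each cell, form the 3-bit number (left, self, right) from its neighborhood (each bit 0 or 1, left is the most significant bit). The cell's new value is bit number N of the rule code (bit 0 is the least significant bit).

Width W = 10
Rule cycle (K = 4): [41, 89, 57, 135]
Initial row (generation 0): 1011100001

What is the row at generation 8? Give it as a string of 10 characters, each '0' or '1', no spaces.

Answer: 1010101001

Derivation:
Gen 0: 1011100001
Gen 1 (rule 41): 0110001100
Gen 2 (rule 89): 0111101111
Gen 3 (rule 57): 0100011000
Gen 4 (rule 135): 1101100011
Gen 5 (rule 41): 1011001010
Gen 6 (rule 89): 0011100001
Gen 7 (rule 57): 1010011100
Gen 8 (rule 135): 1010101001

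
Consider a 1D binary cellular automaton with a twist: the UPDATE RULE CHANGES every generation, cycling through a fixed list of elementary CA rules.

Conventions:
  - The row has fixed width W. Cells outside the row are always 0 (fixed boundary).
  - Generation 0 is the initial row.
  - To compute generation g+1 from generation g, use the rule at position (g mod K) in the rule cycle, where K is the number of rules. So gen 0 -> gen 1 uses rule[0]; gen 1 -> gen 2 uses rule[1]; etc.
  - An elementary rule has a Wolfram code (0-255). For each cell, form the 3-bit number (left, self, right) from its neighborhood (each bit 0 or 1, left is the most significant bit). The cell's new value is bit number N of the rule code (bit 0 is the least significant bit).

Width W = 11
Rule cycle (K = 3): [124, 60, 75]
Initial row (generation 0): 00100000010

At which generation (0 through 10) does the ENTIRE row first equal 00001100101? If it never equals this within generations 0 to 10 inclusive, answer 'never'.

Answer: never

Derivation:
Gen 0: 00100000010
Gen 1 (rule 124): 00110000011
Gen 2 (rule 60): 00101000010
Gen 3 (rule 75): 11000011100
Gen 4 (rule 124): 11100010110
Gen 5 (rule 60): 10010011101
Gen 6 (rule 75): 00100110100
Gen 7 (rule 124): 00110111110
Gen 8 (rule 60): 00101100001
Gen 9 (rule 75): 11001101110
Gen 10 (rule 124): 11101111011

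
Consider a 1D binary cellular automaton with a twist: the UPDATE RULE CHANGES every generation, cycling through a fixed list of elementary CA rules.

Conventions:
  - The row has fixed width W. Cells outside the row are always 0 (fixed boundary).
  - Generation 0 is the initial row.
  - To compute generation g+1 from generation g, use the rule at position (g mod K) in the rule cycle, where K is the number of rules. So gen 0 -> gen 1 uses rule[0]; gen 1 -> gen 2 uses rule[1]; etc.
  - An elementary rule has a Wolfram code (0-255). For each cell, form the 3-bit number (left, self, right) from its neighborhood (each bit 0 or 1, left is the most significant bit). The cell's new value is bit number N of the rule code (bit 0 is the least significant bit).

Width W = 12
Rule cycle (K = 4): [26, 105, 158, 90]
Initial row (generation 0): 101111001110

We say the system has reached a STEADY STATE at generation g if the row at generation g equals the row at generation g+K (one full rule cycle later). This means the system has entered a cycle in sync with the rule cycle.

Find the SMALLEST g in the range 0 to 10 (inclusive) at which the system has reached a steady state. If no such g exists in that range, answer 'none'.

Gen 0: 101111001110
Gen 1 (rule 26): 001000111001
Gen 2 (rule 105): 100010101000
Gen 3 (rule 158): 110110101100
Gen 4 (rule 90): 110110001110
Gen 5 (rule 26): 100101011001
Gen 6 (rule 105): 000010111000
Gen 7 (rule 158): 000110110100
Gen 8 (rule 90): 001110110010
Gen 9 (rule 26): 011000101101
Gen 10 (rule 105): 011010011110
Gen 11 (rule 158): 110011111101
Gen 12 (rule 90): 111110000100
Gen 13 (rule 26): 100001001010
Gen 14 (rule 105): 001100000100

Answer: none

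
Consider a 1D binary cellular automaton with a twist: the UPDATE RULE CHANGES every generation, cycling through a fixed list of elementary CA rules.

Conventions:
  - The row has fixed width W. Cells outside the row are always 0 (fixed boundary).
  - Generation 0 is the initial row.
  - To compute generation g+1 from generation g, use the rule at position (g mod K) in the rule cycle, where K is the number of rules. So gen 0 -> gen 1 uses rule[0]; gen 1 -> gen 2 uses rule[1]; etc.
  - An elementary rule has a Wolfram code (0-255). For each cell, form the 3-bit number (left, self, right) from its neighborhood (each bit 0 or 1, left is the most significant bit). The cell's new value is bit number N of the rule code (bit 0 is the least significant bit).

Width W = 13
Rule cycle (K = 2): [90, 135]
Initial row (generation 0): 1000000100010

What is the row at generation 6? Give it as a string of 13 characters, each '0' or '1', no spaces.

Gen 0: 1000000100010
Gen 1 (rule 90): 0100001010101
Gen 2 (rule 135): 1101111010101
Gen 3 (rule 90): 1101001000000
Gen 4 (rule 135): 0001011011111
Gen 5 (rule 90): 0010011010001
Gen 6 (rule 135): 1110100010111

Answer: 1110100010111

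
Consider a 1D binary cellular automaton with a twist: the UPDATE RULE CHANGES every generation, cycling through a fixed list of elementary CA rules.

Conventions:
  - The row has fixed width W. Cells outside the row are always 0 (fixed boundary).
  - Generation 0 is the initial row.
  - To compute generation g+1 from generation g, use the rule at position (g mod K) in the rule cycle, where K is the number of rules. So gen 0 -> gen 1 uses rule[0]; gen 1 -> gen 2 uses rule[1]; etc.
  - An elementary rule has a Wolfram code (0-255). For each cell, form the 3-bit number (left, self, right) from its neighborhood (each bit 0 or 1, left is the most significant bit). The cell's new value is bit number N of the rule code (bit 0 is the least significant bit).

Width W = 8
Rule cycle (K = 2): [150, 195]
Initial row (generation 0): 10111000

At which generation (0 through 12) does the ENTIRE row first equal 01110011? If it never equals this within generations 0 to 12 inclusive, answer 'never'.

Gen 0: 10111000
Gen 1 (rule 150): 10010100
Gen 2 (rule 195): 00100001
Gen 3 (rule 150): 01110011
Gen 4 (rule 195): 10110101
Gen 5 (rule 150): 10000101
Gen 6 (rule 195): 00111000
Gen 7 (rule 150): 01010100
Gen 8 (rule 195): 10000001
Gen 9 (rule 150): 11000011
Gen 10 (rule 195): 01011101
Gen 11 (rule 150): 11001001
Gen 12 (rule 195): 01010010

Answer: 3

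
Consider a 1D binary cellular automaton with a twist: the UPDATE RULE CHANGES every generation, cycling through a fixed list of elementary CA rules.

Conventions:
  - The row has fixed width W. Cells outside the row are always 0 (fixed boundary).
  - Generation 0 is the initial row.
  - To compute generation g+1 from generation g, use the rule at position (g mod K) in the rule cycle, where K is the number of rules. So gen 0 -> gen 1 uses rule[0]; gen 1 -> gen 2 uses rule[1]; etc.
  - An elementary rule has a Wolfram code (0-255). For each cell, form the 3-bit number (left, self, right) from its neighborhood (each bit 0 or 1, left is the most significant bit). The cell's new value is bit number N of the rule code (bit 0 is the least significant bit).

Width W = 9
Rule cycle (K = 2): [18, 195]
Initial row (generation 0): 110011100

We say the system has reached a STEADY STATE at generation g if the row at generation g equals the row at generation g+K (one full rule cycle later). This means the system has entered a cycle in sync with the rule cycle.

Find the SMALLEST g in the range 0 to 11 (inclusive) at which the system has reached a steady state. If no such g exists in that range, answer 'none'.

Gen 0: 110011100
Gen 1 (rule 18): 001100010
Gen 2 (rule 195): 110101100
Gen 3 (rule 18): 000000010
Gen 4 (rule 195): 111111100
Gen 5 (rule 18): 000000010
Gen 6 (rule 195): 111111100
Gen 7 (rule 18): 000000010
Gen 8 (rule 195): 111111100
Gen 9 (rule 18): 000000010
Gen 10 (rule 195): 111111100
Gen 11 (rule 18): 000000010
Gen 12 (rule 195): 111111100
Gen 13 (rule 18): 000000010

Answer: 3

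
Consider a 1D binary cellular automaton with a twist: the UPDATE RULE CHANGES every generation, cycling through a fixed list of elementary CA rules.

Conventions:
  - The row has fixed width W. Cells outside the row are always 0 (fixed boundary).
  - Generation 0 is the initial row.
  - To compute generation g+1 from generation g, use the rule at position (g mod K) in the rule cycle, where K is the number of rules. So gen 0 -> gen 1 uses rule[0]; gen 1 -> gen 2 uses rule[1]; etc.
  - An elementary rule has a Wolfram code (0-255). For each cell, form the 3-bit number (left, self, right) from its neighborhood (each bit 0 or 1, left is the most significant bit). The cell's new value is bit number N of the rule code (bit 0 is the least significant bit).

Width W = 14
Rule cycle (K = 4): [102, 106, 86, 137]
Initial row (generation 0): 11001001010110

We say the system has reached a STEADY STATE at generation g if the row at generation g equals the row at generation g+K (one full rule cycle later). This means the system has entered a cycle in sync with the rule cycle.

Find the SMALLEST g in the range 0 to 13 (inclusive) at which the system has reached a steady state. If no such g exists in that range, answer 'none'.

Gen 0: 11001001010110
Gen 1 (rule 102): 01011011111010
Gen 2 (rule 106): 10111110001100
Gen 3 (rule 86): 10000011010110
Gen 4 (rule 137): 00111010000100
Gen 5 (rule 102): 01001110001100
Gen 6 (rule 106): 10011010011100
Gen 7 (rule 86): 11101011100110
Gen 8 (rule 137): 11000011000100
Gen 9 (rule 102): 01000101001100
Gen 10 (rule 106): 10001010011100
Gen 11 (rule 86): 11011011100110
Gen 12 (rule 137): 10010011000100
Gen 13 (rule 102): 10110101001100
Gen 14 (rule 106): 01111010011100
Gen 15 (rule 86): 10001011100110
Gen 16 (rule 137): 00100011000100
Gen 17 (rule 102): 01100101001100

Answer: none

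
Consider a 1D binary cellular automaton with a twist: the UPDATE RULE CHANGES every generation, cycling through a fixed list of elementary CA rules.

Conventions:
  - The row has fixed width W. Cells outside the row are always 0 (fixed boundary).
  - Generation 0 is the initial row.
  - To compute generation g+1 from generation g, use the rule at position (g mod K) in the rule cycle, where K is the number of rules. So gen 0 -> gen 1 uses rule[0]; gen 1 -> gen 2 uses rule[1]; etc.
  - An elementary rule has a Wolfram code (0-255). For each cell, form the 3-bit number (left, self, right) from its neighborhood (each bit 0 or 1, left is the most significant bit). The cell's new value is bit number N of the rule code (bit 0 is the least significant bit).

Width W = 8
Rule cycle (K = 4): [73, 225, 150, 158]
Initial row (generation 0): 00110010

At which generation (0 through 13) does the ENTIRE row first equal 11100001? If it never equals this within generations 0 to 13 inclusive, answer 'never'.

Gen 0: 00110010
Gen 1 (rule 73): 10110000
Gen 2 (rule 225): 01010111
Gen 3 (rule 150): 11010010
Gen 4 (rule 158): 10011111
Gen 5 (rule 73): 00010001
Gen 6 (rule 225): 11000100
Gen 7 (rule 150): 00101110
Gen 8 (rule 158): 01101101
Gen 9 (rule 73): 01101100
Gen 10 (rule 225): 00110101
Gen 11 (rule 150): 01000101
Gen 12 (rule 158): 11101101
Gen 13 (rule 73): 10101100

Answer: never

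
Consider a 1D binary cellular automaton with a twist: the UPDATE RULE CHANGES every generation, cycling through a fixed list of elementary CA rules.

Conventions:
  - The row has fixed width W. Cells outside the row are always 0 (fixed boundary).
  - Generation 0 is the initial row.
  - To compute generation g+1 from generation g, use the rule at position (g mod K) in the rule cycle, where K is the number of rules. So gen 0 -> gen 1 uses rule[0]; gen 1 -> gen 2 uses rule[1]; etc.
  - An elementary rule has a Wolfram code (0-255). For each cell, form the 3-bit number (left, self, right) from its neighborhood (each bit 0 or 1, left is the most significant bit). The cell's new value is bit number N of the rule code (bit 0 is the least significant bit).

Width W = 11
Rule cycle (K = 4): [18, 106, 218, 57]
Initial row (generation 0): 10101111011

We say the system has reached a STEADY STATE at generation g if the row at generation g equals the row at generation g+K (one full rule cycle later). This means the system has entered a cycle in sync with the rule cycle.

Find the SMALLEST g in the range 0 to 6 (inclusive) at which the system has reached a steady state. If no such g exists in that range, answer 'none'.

Gen 0: 10101111011
Gen 1 (rule 18): 00000000000
Gen 2 (rule 106): 00000000000
Gen 3 (rule 218): 00000000000
Gen 4 (rule 57): 11111111111
Gen 5 (rule 18): 00000000000
Gen 6 (rule 106): 00000000000
Gen 7 (rule 218): 00000000000
Gen 8 (rule 57): 11111111111
Gen 9 (rule 18): 00000000000
Gen 10 (rule 106): 00000000000

Answer: 1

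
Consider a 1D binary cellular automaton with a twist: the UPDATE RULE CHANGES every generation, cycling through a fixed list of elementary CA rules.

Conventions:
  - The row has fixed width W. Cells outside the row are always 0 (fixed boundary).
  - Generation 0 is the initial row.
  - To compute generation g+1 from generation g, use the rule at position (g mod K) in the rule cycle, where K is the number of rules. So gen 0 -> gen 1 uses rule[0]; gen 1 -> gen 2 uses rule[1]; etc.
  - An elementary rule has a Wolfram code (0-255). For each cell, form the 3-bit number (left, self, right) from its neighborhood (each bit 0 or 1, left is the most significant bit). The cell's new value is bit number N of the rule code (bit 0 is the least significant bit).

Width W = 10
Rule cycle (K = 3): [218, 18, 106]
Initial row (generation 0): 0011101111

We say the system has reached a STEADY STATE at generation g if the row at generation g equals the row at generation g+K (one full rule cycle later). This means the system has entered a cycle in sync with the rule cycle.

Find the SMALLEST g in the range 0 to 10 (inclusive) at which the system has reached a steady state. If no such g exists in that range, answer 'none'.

Gen 0: 0011101111
Gen 1 (rule 218): 0111101111
Gen 2 (rule 18): 1000000000
Gen 3 (rule 106): 0000000000
Gen 4 (rule 218): 0000000000
Gen 5 (rule 18): 0000000000
Gen 6 (rule 106): 0000000000
Gen 7 (rule 218): 0000000000
Gen 8 (rule 18): 0000000000
Gen 9 (rule 106): 0000000000
Gen 10 (rule 218): 0000000000
Gen 11 (rule 18): 0000000000
Gen 12 (rule 106): 0000000000
Gen 13 (rule 218): 0000000000

Answer: 3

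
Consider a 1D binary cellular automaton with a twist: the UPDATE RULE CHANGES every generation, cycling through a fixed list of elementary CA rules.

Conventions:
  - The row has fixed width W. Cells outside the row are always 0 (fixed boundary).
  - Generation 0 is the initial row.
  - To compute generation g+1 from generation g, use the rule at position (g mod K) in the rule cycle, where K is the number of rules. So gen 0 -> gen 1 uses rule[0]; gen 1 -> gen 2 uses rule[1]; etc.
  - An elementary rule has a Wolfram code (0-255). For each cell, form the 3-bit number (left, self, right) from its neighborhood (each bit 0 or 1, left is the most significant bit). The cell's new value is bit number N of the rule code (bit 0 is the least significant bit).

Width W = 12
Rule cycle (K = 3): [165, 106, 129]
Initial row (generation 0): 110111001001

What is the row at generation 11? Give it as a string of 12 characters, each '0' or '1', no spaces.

Gen 0: 110111001001
Gen 1 (rule 165): 001010001001
Gen 2 (rule 106): 010100010010
Gen 3 (rule 129): 000001000000
Gen 4 (rule 165): 111101011111
Gen 5 (rule 106): 100110110001
Gen 6 (rule 129): 000000000100
Gen 7 (rule 165): 111111110101
Gen 8 (rule 106): 100000011010
Gen 9 (rule 129): 001111000000
Gen 10 (rule 165): 100110011111
Gen 11 (rule 106): 001110110001

Answer: 001110110001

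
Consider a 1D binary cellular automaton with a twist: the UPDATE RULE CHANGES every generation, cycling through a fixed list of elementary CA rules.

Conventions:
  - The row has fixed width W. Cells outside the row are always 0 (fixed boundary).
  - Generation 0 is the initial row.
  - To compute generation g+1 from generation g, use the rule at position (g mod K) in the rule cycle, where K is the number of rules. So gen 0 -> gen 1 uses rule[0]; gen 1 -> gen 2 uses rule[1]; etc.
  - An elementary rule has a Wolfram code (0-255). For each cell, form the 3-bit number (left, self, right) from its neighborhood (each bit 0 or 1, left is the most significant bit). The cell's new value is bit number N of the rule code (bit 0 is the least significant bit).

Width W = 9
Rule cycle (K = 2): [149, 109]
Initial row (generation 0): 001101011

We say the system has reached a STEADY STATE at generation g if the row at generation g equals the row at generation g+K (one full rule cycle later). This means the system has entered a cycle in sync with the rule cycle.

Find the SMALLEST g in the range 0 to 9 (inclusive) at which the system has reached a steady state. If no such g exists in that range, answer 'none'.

Gen 0: 001101011
Gen 1 (rule 149): 100001000
Gen 2 (rule 109): 101101011
Gen 3 (rule 149): 100001000
Gen 4 (rule 109): 101101011
Gen 5 (rule 149): 100001000
Gen 6 (rule 109): 101101011
Gen 7 (rule 149): 100001000
Gen 8 (rule 109): 101101011
Gen 9 (rule 149): 100001000
Gen 10 (rule 109): 101101011
Gen 11 (rule 149): 100001000

Answer: 1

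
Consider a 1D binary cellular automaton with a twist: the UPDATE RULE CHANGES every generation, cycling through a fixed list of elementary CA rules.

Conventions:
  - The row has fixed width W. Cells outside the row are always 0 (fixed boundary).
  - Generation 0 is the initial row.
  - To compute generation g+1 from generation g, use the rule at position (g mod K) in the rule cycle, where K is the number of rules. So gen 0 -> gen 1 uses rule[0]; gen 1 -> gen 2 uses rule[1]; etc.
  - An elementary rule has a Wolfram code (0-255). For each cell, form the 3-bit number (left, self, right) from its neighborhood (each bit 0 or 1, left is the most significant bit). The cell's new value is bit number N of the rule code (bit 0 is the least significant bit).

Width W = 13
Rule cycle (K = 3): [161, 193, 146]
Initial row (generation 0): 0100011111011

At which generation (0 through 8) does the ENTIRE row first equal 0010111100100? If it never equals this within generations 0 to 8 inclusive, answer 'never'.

Gen 0: 0100011111011
Gen 1 (rule 161): 0001001110100
Gen 2 (rule 193): 1100000110001
Gen 3 (rule 146): 0010001001010
Gen 4 (rule 161): 1000100000100
Gen 5 (rule 193): 0010001110001
Gen 6 (rule 146): 0101010101010
Gen 7 (rule 161): 0010101010100
Gen 8 (rule 193): 1000000000001

Answer: never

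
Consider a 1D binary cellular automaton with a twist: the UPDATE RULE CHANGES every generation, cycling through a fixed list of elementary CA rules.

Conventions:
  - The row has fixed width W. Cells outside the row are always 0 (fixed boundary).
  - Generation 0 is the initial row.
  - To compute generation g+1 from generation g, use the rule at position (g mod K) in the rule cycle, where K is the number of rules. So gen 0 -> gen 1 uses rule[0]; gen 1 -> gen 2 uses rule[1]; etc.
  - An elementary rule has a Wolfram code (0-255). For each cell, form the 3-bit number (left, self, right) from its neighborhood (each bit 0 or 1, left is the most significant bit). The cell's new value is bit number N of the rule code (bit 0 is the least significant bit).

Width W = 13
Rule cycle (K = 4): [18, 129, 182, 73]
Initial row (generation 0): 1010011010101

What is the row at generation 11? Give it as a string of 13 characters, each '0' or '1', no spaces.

Answer: 0010010101110

Derivation:
Gen 0: 1010011010101
Gen 1 (rule 18): 0001100000000
Gen 2 (rule 129): 1100001111111
Gen 3 (rule 182): 0010010111110
Gen 4 (rule 73): 1000000100010
Gen 5 (rule 18): 0100001010101
Gen 6 (rule 129): 0001100000000
Gen 7 (rule 182): 0010010000000
Gen 8 (rule 73): 1000000111111
Gen 9 (rule 18): 0100001000000
Gen 10 (rule 129): 0001100011111
Gen 11 (rule 182): 0010010101110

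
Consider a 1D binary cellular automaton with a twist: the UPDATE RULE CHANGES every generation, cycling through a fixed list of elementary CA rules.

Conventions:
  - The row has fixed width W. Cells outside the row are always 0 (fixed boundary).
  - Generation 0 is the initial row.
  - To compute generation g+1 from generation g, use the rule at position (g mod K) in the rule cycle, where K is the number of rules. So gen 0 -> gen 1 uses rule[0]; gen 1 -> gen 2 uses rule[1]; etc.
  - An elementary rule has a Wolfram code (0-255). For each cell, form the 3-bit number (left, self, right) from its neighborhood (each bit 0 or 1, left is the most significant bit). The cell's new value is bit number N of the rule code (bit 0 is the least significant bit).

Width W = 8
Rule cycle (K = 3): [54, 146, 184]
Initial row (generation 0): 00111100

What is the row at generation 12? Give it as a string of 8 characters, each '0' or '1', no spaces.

Gen 0: 00111100
Gen 1 (rule 54): 01000010
Gen 2 (rule 146): 10100101
Gen 3 (rule 184): 01010010
Gen 4 (rule 54): 11111111
Gen 5 (rule 146): 01111110
Gen 6 (rule 184): 01111101
Gen 7 (rule 54): 10000011
Gen 8 (rule 146): 01000100
Gen 9 (rule 184): 00100010
Gen 10 (rule 54): 01110111
Gen 11 (rule 146): 10100010
Gen 12 (rule 184): 01010001

Answer: 01010001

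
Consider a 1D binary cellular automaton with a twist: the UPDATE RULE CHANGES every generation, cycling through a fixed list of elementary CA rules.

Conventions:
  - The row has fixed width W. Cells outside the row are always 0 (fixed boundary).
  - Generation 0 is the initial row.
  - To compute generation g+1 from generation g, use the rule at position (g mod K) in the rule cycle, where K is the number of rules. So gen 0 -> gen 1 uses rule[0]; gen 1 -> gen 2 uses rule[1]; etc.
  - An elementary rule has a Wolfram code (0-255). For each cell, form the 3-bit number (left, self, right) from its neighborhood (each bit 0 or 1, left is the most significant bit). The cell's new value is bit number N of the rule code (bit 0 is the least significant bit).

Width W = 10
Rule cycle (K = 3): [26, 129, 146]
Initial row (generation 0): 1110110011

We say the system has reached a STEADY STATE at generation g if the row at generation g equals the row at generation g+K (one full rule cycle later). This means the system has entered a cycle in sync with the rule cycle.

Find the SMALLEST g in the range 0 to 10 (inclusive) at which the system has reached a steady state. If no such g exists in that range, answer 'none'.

Gen 0: 1110110011
Gen 1 (rule 26): 1000101110
Gen 2 (rule 129): 0010000100
Gen 3 (rule 146): 0101001010
Gen 4 (rule 26): 1000110001
Gen 5 (rule 129): 0010000100
Gen 6 (rule 146): 0101001010
Gen 7 (rule 26): 1000110001
Gen 8 (rule 129): 0010000100
Gen 9 (rule 146): 0101001010
Gen 10 (rule 26): 1000110001
Gen 11 (rule 129): 0010000100
Gen 12 (rule 146): 0101001010
Gen 13 (rule 26): 1000110001

Answer: 2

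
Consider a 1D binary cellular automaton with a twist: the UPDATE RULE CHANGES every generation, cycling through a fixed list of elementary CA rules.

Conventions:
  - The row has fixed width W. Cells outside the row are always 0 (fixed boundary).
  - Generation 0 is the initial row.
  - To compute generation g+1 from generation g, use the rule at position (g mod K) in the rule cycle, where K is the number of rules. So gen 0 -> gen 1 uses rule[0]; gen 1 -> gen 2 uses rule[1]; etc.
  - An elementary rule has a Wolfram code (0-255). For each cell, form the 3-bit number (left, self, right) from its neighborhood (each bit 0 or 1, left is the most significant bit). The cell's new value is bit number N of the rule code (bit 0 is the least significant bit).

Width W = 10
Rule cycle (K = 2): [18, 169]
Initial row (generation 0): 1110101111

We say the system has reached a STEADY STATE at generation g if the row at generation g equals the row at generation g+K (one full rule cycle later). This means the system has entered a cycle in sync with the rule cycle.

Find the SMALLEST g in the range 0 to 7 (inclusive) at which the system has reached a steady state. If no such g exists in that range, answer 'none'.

Answer: 1

Derivation:
Gen 0: 1110101111
Gen 1 (rule 18): 0000000000
Gen 2 (rule 169): 1111111111
Gen 3 (rule 18): 0000000000
Gen 4 (rule 169): 1111111111
Gen 5 (rule 18): 0000000000
Gen 6 (rule 169): 1111111111
Gen 7 (rule 18): 0000000000
Gen 8 (rule 169): 1111111111
Gen 9 (rule 18): 0000000000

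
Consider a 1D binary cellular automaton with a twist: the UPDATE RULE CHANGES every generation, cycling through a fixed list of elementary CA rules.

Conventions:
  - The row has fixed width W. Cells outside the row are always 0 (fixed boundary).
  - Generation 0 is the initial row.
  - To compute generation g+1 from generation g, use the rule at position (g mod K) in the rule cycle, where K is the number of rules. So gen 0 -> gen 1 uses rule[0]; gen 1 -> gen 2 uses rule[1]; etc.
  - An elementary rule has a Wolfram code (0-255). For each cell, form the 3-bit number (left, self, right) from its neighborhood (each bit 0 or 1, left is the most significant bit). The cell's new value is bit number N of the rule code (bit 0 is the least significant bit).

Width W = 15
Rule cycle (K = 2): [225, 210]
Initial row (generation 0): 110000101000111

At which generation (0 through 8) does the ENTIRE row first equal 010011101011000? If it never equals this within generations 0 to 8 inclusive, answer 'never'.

Gen 0: 110000101000111
Gen 1 (rule 225): 010110010010011
Gen 2 (rule 210): 100011101101101
Gen 3 (rule 225): 001001110110110
Gen 4 (rule 210): 010110110010011
Gen 5 (rule 225): 001011010000001
Gen 6 (rule 210): 010001001000010
Gen 7 (rule 225): 000100000011000
Gen 8 (rule 210): 001010000101100

Answer: never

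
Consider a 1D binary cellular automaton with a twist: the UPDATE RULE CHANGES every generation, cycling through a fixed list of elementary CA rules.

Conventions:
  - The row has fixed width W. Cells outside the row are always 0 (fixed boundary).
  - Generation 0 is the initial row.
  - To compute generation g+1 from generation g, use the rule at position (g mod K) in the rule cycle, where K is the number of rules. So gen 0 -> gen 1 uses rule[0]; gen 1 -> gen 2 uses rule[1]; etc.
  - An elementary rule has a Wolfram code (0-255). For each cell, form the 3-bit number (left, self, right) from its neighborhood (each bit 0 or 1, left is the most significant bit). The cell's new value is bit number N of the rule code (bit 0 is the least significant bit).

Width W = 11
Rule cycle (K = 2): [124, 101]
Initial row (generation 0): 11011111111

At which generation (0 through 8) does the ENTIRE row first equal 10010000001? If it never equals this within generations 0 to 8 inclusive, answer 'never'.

Answer: 8

Derivation:
Gen 0: 11011111111
Gen 1 (rule 124): 11110000001
Gen 2 (rule 101): 00010111101
Gen 3 (rule 124): 00011100111
Gen 4 (rule 101): 11000100001
Gen 5 (rule 124): 11100110001
Gen 6 (rule 101): 00100010101
Gen 7 (rule 124): 00110011111
Gen 8 (rule 101): 10010000001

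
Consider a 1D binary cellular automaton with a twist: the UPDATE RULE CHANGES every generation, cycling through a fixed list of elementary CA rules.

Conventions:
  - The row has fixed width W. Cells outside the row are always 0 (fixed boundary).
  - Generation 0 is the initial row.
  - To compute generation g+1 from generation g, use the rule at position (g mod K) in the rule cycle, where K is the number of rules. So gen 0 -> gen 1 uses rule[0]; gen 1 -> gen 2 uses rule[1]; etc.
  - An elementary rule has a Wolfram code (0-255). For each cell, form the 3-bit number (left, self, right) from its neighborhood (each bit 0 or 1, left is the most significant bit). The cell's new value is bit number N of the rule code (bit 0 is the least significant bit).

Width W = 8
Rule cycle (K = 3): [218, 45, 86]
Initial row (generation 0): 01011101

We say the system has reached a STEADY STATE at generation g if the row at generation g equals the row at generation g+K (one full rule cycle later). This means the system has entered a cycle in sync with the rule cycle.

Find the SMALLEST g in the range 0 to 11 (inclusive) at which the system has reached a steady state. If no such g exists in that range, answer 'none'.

Gen 0: 01011101
Gen 1 (rule 218): 10011100
Gen 2 (rule 45): 10010001
Gen 3 (rule 86): 11111011
Gen 4 (rule 218): 11111011
Gen 5 (rule 45): 10000110
Gen 6 (rule 86): 11001011
Gen 7 (rule 218): 11110011
Gen 8 (rule 45): 10000010
Gen 9 (rule 86): 11000111
Gen 10 (rule 218): 11101111
Gen 11 (rule 45): 10011000
Gen 12 (rule 86): 11101100
Gen 13 (rule 218): 11101110
Gen 14 (rule 45): 10011000

Answer: 11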